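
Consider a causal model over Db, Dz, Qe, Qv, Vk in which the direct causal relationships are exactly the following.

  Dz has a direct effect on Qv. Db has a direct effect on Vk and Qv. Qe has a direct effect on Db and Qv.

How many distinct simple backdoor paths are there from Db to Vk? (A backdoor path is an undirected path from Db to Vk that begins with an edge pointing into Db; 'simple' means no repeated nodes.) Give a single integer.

A backdoor path from Db to Vk is any simple undirected path whose first edge points into Db (i.e. leaves Db via a parent).
Parents of Db: {Qe}.
No simple path from any parent of Db reaches Vk without revisiting Db, so there are no backdoor paths.

0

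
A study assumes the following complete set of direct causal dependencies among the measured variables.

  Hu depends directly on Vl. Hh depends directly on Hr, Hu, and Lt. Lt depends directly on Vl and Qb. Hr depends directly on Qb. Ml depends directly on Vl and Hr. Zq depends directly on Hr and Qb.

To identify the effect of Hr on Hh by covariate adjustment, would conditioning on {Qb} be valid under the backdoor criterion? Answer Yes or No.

Yes

Backdoor paths from Hr to Hh (paths whose first edge points into Hr):
  P1: Hr <- Qb -> Lt <- Vl -> Hu -> Hh
  P2: Hr <- Qb -> Lt -> Hh
Condition 1 (no descendant of Hr in the set): holds — descendants of Hr are {Hh, Ml, Zq}; none are in {Qb}.
Condition 2 (every backdoor path blocked by {Qb}):
  P1: blocked at fork node Qb ∈ conditioning set.
  P2: blocked at fork node Qb ∈ conditioning set.
{Qb} satisfies the backdoor criterion.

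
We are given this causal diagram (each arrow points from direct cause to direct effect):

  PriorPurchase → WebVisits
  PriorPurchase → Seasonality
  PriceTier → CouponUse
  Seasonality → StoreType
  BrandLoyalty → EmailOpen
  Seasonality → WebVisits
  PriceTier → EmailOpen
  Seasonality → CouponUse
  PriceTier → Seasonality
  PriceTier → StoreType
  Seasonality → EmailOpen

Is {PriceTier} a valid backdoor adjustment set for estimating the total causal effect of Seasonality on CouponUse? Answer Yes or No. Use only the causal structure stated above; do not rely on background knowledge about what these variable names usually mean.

Yes

Backdoor paths from Seasonality to CouponUse (paths whose first edge points into Seasonality):
  P1: Seasonality <- PriceTier -> CouponUse
Condition 1 (no descendant of Seasonality in the set): holds — descendants of Seasonality are {CouponUse, EmailOpen, StoreType, WebVisits}; none are in {PriceTier}.
Condition 2 (every backdoor path blocked by {PriceTier}):
  P1: blocked at fork node PriceTier ∈ conditioning set.
{PriceTier} satisfies the backdoor criterion.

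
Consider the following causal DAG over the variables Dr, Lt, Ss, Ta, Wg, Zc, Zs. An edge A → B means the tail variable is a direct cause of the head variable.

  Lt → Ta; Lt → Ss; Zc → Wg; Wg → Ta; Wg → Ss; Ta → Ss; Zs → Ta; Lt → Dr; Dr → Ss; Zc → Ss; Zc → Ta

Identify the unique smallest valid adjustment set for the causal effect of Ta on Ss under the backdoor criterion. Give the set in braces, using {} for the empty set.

{Lt, Wg, Zc}

Variables eligible for adjustment (non-descendants of Ta, excluding Ta and Ss): {Dr, Lt, Wg, Zc, Zs}.
Backdoor paths from Ta to Ss:
  P1: Ta <- Lt -> Dr -> Ss
  P2: Ta <- Lt -> Ss
  P3: Ta <- Zc -> Wg -> Ss
  P4: Ta <- Zc -> Ss
  P5: Ta <- Wg <- Zc -> Ss
  P6: Ta <- Wg -> Ss
The empty set is not sufficient: P1 (Ta <- Lt -> Dr -> Ss) has no collider blocking it and no conditioned non-collider, so it is open.
Try {Lt, Wg, Zc}:
  P1: blocked at fork node Lt ∈ conditioning set.
  P2: blocked at fork node Lt ∈ conditioning set.
  P3: blocked at fork node Zc ∈ conditioning set.
  P4: blocked at fork node Zc ∈ conditioning set.
  P5: blocked at chain node Wg ∈ conditioning set.
  P6: blocked at fork node Wg ∈ conditioning set.
{Lt, Wg, Zc} contains no descendant of Ta and blocks every backdoor path.
Every element of {Lt, Wg, Zc} is needed (dropping Lt leaves P1 open; dropping Wg leaves P6 open; dropping Zc leaves P4 open), so no proper subset is valid.
Among all size-3 subsets of the eligible variables, only {Lt, Wg, Zc} blocks every backdoor path, so it is the unique smallest valid adjustment set.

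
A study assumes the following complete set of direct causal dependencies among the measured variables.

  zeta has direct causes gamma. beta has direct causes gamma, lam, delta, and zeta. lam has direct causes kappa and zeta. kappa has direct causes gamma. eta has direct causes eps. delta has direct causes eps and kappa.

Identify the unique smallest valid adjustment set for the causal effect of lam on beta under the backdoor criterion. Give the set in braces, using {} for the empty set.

Variables eligible for adjustment (non-descendants of lam, excluding lam and beta): {delta, eps, eta, gamma, kappa, zeta}.
Backdoor paths from lam to beta:
  P1: lam <- kappa <- gamma -> zeta -> beta
  P2: lam <- kappa <- gamma -> beta
  P3: lam <- kappa -> delta -> beta
  P4: lam <- zeta <- gamma -> kappa -> delta -> beta
  P5: lam <- zeta <- gamma -> beta
  P6: lam <- zeta -> beta
The empty set is not sufficient: P1 (lam <- kappa <- gamma -> zeta -> beta) has no collider blocking it and no conditioned non-collider, so it is open.
Try {kappa, zeta}:
  P1: blocked at chain node kappa ∈ conditioning set.
  P2: blocked at chain node kappa ∈ conditioning set.
  P3: blocked at fork node kappa ∈ conditioning set.
  P4: blocked at chain node zeta ∈ conditioning set.
  P5: blocked at chain node zeta ∈ conditioning set.
  P6: blocked at fork node zeta ∈ conditioning set.
{kappa, zeta} contains no descendant of lam and blocks every backdoor path.
Every element of {kappa, zeta} is needed (dropping kappa leaves P2 open; dropping zeta leaves P5 open), so no proper subset is valid.
Among all size-2 subsets of the eligible variables, only {kappa, zeta} blocks every backdoor path, so it is the unique smallest valid adjustment set.

{kappa, zeta}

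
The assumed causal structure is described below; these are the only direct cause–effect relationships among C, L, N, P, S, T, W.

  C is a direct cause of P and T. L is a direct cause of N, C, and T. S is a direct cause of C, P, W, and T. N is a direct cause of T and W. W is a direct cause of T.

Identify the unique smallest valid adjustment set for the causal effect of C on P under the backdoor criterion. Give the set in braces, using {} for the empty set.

{S}

Variables eligible for adjustment (non-descendants of C, excluding C and P): {L, N, S, W}.
Backdoor paths from C to P:
  P1: C <- L -> N -> W <- S -> P
  P2: C <- L -> N -> W -> T <- S -> P
  P3: C <- L -> N -> T <- S -> P
  P4: C <- L -> N -> T <- W <- S -> P
  P5: C <- L -> T <- S -> P
  P6: C <- L -> T <- N -> W <- S -> P
  P7: C <- L -> T <- W <- S -> P
  P8: C <- S -> P
The empty set is not sufficient: P8 (C <- S -> P) has no collider blocking it and no conditioned non-collider, so it is open.
Try {S}:
  P1: blocked at collider W (neither it nor any descendant is in the conditioning set).
  P2: blocked at collider T (neither it nor any descendant is in the conditioning set).
  P3: blocked at collider T (neither it nor any descendant is in the conditioning set).
  P4: blocked at collider T (neither it nor any descendant is in the conditioning set).
  P5: blocked at collider T (neither it nor any descendant is in the conditioning set).
  P6: blocked at collider T (neither it nor any descendant is in the conditioning set).
  P7: blocked at collider T (neither it nor any descendant is in the conditioning set).
  P8: blocked at fork node S ∈ conditioning set.
{S} contains no descendant of C and blocks every backdoor path.
No other singleton works — e.g. {L} leaves P8 open — so {S} is the unique smallest valid adjustment set.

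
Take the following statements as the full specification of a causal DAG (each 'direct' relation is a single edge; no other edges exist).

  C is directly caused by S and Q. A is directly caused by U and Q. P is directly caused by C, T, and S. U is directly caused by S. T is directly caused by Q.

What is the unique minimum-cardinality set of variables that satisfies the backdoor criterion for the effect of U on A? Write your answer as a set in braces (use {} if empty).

{}

Variables eligible for adjustment (non-descendants of U, excluding U and A): {C, P, Q, S, T}.
Backdoor paths from U to A:
  P1: U <- S -> C <- Q -> A
  P2: U <- S -> C -> P <- T <- Q -> A
  P3: U <- S -> P <- T <- Q -> A
  P4: U <- S -> P <- C <- Q -> A
Each backdoor path contains an unconditioned collider, so every path is already blocked with the empty conditioning set:
  P1: blocked at collider C (neither it nor any descendant is in the conditioning set).
  P2: blocked at collider P (neither it nor any descendant is in the conditioning set).
  P3: blocked at collider P (neither it nor any descendant is in the conditioning set).
  P4: blocked at collider P (neither it nor any descendant is in the conditioning set).
The empty set is therefore the unique smallest valid set.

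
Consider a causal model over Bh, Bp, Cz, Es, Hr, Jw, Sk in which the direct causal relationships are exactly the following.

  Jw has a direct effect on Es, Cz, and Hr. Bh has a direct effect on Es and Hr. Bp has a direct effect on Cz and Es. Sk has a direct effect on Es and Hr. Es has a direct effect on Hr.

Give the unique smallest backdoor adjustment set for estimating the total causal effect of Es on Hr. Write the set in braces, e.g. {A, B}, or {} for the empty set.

{Bh, Jw, Sk}

Variables eligible for adjustment (non-descendants of Es, excluding Es and Hr): {Bh, Bp, Cz, Jw, Sk}.
Backdoor paths from Es to Hr:
  P1: Es <- Bh -> Hr
  P2: Es <- Jw -> Hr
  P3: Es <- Bp -> Cz <- Jw -> Hr
  P4: Es <- Sk -> Hr
The empty set is not sufficient: P1 (Es <- Bh -> Hr) has no collider blocking it and no conditioned non-collider, so it is open.
Try {Bh, Jw, Sk}:
  P1: blocked at fork node Bh ∈ conditioning set.
  P2: blocked at fork node Jw ∈ conditioning set.
  P3: blocked at collider Cz (neither it nor any descendant is in the conditioning set).
  P4: blocked at fork node Sk ∈ conditioning set.
{Bh, Jw, Sk} contains no descendant of Es and blocks every backdoor path.
Every element of {Bh, Jw, Sk} is needed (dropping Bh leaves P1 open; dropping Jw leaves P2 open; dropping Sk leaves P4 open), so no proper subset is valid.
Among all size-3 subsets of the eligible variables, only {Bh, Jw, Sk} blocks every backdoor path, so it is the unique smallest valid adjustment set.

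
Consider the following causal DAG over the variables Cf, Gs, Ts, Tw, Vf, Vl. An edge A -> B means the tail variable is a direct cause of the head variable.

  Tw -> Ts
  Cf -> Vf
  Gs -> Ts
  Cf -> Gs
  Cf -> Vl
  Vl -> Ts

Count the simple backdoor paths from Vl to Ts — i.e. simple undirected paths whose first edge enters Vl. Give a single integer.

A backdoor path from Vl to Ts is any simple undirected path whose first edge points into Vl (i.e. leaves Vl via a parent).
Parents of Vl: {Cf}.
Enumerating:
  P1: Vl <- Cf -> Gs -> Ts
That exhausts the simple backdoor paths. Count: 1.

1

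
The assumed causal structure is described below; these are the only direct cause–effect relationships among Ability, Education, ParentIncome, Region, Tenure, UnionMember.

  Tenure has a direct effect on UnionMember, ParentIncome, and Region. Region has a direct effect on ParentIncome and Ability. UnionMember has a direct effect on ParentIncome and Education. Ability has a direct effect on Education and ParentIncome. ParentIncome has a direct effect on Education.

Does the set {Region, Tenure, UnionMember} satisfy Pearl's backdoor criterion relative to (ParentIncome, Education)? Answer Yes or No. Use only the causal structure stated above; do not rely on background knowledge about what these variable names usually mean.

Backdoor paths from ParentIncome to Education (paths whose first edge points into ParentIncome):
  P1: ParentIncome <- Tenure -> UnionMember -> Education
  P2: ParentIncome <- Tenure -> Region -> Ability -> Education
  P3: ParentIncome <- UnionMember <- Tenure -> Region -> Ability -> Education
  P4: ParentIncome <- UnionMember -> Education
  P5: ParentIncome <- Region <- Tenure -> UnionMember -> Education
  P6: ParentIncome <- Region -> Ability -> Education
  P7: ParentIncome <- Ability <- Region <- Tenure -> UnionMember -> Education
  P8: ParentIncome <- Ability -> Education
Condition 1 (no descendant of ParentIncome in the set): holds — descendants of ParentIncome are {Education}; none are in {Region, Tenure, UnionMember}.
Condition 2 (every backdoor path blocked by {Region, Tenure, UnionMember}):
  P1: blocked at fork node Tenure ∈ conditioning set.
  P2: blocked at fork node Tenure ∈ conditioning set.
  P3: blocked at chain node UnionMember ∈ conditioning set.
  P4: blocked at fork node UnionMember ∈ conditioning set.
  P5: blocked at chain node Region ∈ conditioning set.
  P6: blocked at fork node Region ∈ conditioning set.
  P7: blocked at chain node Region ∈ conditioning set.
  P8: open — no interior node is in the conditioning set.
{Region, Tenure, UnionMember} does not satisfy the backdoor criterion.

No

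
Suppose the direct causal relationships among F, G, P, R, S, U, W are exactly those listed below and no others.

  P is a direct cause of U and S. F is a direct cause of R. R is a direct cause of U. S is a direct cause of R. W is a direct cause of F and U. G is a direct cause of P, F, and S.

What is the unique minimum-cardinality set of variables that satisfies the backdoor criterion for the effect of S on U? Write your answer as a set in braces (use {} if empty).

Variables eligible for adjustment (non-descendants of S, excluding S and U): {F, G, P, W}.
Backdoor paths from S to U:
  P1: S <- G -> F <- W -> U
  P2: S <- G -> F -> R -> U
  P3: S <- G -> P -> U
  P4: S <- P <- G -> F <- W -> U
  P5: S <- P <- G -> F -> R -> U
  P6: S <- P -> U
The empty set is not sufficient: P2 (S <- G -> F -> R -> U) has no collider blocking it and no conditioned non-collider, so it is open.
Try {G, P}:
  P1: blocked at fork node G ∈ conditioning set.
  P2: blocked at fork node G ∈ conditioning set.
  P3: blocked at fork node G ∈ conditioning set.
  P4: blocked at chain node P ∈ conditioning set.
  P5: blocked at chain node P ∈ conditioning set.
  P6: blocked at fork node P ∈ conditioning set.
{G, P} contains no descendant of S and blocks every backdoor path.
Every element of {G, P} is needed (dropping G leaves P2 open; dropping P leaves P6 open), so no proper subset is valid.
Among all size-2 subsets of the eligible variables, only {G, P} blocks every backdoor path, so it is the unique smallest valid adjustment set.

{G, P}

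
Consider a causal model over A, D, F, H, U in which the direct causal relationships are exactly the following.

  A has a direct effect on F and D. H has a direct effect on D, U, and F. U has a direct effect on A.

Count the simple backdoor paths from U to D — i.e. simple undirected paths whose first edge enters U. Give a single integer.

2

A backdoor path from U to D is any simple undirected path whose first edge points into U (i.e. leaves U via a parent).
Parents of U: {H}.
Enumerating:
  P1: U <- H -> D
  P2: U <- H -> F <- A -> D
That exhausts the simple backdoor paths. Count: 2.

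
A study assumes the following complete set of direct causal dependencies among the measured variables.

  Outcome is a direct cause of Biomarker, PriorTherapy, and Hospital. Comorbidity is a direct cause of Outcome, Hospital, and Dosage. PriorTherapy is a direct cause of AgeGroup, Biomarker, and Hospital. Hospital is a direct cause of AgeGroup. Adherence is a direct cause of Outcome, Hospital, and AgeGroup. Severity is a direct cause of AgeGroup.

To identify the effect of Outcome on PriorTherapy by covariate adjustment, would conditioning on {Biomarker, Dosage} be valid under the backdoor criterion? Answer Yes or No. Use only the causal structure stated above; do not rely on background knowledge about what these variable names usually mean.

No

Backdoor paths from Outcome to PriorTherapy (paths whose first edge points into Outcome):
  P1: Outcome <- Comorbidity -> Hospital <- Adherence -> AgeGroup <- PriorTherapy
  P2: Outcome <- Comorbidity -> Hospital <- PriorTherapy
  P3: Outcome <- Comorbidity -> Hospital -> AgeGroup <- PriorTherapy
  P4: Outcome <- Adherence -> Hospital <- PriorTherapy
  P5: Outcome <- Adherence -> Hospital -> AgeGroup <- PriorTherapy
  P6: Outcome <- Adherence -> AgeGroup <- PriorTherapy
  P7: Outcome <- Adherence -> AgeGroup <- Hospital <- PriorTherapy
Condition 1 (no descendant of Outcome in the set): FAILS — Biomarker is a descendant of Outcome.
Condition 2 (every backdoor path blocked by {Biomarker, Dosage}):
  P1: blocked at collider Hospital (neither it nor any descendant is in the conditioning set).
  P2: blocked at collider Hospital (neither it nor any descendant is in the conditioning set).
  P3: blocked at collider AgeGroup (neither it nor any descendant is in the conditioning set).
  P4: blocked at collider Hospital (neither it nor any descendant is in the conditioning set).
  P5: blocked at collider AgeGroup (neither it nor any descendant is in the conditioning set).
  P6: blocked at collider AgeGroup (neither it nor any descendant is in the conditioning set).
  P7: blocked at collider AgeGroup (neither it nor any descendant is in the conditioning set).
{Biomarker, Dosage} does not satisfy the backdoor criterion.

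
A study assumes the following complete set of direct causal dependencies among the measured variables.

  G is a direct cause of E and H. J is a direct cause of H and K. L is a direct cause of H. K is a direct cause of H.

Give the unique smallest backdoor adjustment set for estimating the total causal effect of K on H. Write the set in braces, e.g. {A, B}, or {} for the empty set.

Variables eligible for adjustment (non-descendants of K, excluding K and H): {E, G, J, L}.
Backdoor paths from K to H:
  P1: K <- J -> H
The empty set is not sufficient: P1 (K <- J -> H) has no collider blocking it and no conditioned non-collider, so it is open.
Try {J}:
  P1: blocked at fork node J ∈ conditioning set.
{J} contains no descendant of K and blocks every backdoor path.
No other singleton works — e.g. {G} leaves P1 open — so {J} is the unique smallest valid adjustment set.

{J}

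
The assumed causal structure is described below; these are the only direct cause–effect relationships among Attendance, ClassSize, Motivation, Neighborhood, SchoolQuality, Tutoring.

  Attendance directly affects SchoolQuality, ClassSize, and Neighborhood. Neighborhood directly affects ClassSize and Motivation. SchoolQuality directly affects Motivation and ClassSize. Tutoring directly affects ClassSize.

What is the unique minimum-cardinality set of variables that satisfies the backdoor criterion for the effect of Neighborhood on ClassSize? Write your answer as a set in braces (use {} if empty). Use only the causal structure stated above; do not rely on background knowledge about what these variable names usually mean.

{Attendance}

Variables eligible for adjustment (non-descendants of Neighborhood, excluding Neighborhood and ClassSize): {Attendance, SchoolQuality, Tutoring}.
Backdoor paths from Neighborhood to ClassSize:
  P1: Neighborhood <- Attendance -> SchoolQuality -> ClassSize
  P2: Neighborhood <- Attendance -> ClassSize
The empty set is not sufficient: P1 (Neighborhood <- Attendance -> SchoolQuality -> ClassSize) has no collider blocking it and no conditioned non-collider, so it is open.
Try {Attendance}:
  P1: blocked at fork node Attendance ∈ conditioning set.
  P2: blocked at fork node Attendance ∈ conditioning set.
{Attendance} contains no descendant of Neighborhood and blocks every backdoor path.
No other singleton works — e.g. {SchoolQuality} leaves P2 open — so {Attendance} is the unique smallest valid adjustment set.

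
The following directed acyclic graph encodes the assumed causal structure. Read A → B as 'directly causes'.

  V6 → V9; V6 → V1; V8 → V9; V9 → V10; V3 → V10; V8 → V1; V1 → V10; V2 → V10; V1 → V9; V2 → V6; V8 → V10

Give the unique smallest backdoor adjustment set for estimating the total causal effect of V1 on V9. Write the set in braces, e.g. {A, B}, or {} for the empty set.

Variables eligible for adjustment (non-descendants of V1, excluding V1 and V9): {V2, V3, V6, V8}.
Backdoor paths from V1 to V9:
  P1: V1 <- V6 <- V2 -> V10 <- V8 -> V9
  P2: V1 <- V6 <- V2 -> V10 <- V9
  P3: V1 <- V6 -> V9
  P4: V1 <- V8 -> V9
  P5: V1 <- V8 -> V10 <- V2 -> V6 -> V9
  P6: V1 <- V8 -> V10 <- V9
The empty set is not sufficient: P3 (V1 <- V6 -> V9) has no collider blocking it and no conditioned non-collider, so it is open.
Try {V6, V8}:
  P1: blocked at chain node V6 ∈ conditioning set.
  P2: blocked at chain node V6 ∈ conditioning set.
  P3: blocked at fork node V6 ∈ conditioning set.
  P4: blocked at fork node V8 ∈ conditioning set.
  P5: blocked at fork node V8 ∈ conditioning set.
  P6: blocked at fork node V8 ∈ conditioning set.
{V6, V8} contains no descendant of V1 and blocks every backdoor path.
Every element of {V6, V8} is needed (dropping V6 leaves P3 open; dropping V8 leaves P4 open), so no proper subset is valid.
Among all size-2 subsets of the eligible variables, only {V6, V8} blocks every backdoor path, so it is the unique smallest valid adjustment set.

{V6, V8}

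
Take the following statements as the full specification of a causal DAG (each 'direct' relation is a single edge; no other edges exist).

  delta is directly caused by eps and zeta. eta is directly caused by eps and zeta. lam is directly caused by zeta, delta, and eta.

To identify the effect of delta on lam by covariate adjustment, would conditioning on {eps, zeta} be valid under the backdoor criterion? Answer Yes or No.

Yes

Backdoor paths from delta to lam (paths whose first edge points into delta):
  P1: delta <- zeta -> eta -> lam
  P2: delta <- zeta -> lam
  P3: delta <- eps -> eta <- zeta -> lam
  P4: delta <- eps -> eta -> lam
Condition 1 (no descendant of delta in the set): holds — descendants of delta are {lam}; none are in {eps, zeta}.
Condition 2 (every backdoor path blocked by {eps, zeta}):
  P1: blocked at fork node zeta ∈ conditioning set.
  P2: blocked at fork node zeta ∈ conditioning set.
  P3: blocked at fork node eps ∈ conditioning set.
  P4: blocked at fork node eps ∈ conditioning set.
{eps, zeta} satisfies the backdoor criterion.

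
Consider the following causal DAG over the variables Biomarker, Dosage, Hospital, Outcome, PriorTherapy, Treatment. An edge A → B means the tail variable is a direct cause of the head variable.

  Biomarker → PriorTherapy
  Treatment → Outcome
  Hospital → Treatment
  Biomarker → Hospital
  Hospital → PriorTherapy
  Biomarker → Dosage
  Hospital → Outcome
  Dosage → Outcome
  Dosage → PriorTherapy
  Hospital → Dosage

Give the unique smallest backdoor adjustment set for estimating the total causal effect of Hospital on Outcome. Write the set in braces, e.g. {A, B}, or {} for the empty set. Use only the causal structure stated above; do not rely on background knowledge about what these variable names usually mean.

{Biomarker}

Variables eligible for adjustment (non-descendants of Hospital, excluding Hospital and Outcome): {Biomarker}.
Backdoor paths from Hospital to Outcome:
  P1: Hospital <- Biomarker -> Dosage -> Outcome
  P2: Hospital <- Biomarker -> PriorTherapy <- Dosage -> Outcome
The empty set is not sufficient: P1 (Hospital <- Biomarker -> Dosage -> Outcome) has no collider blocking it and no conditioned non-collider, so it is open.
Try {Biomarker}:
  P1: blocked at fork node Biomarker ∈ conditioning set.
  P2: blocked at fork node Biomarker ∈ conditioning set.
{Biomarker} contains no descendant of Hospital and blocks every backdoor path.
{Biomarker} is the unique smallest valid adjustment set.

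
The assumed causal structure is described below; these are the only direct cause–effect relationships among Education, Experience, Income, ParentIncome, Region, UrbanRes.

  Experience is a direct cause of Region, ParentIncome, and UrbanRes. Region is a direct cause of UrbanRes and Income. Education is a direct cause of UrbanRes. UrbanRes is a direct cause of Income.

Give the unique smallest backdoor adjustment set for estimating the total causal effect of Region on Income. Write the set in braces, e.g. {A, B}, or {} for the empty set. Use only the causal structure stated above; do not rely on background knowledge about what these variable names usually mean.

Variables eligible for adjustment (non-descendants of Region, excluding Region and Income): {Education, Experience, ParentIncome}.
Backdoor paths from Region to Income:
  P1: Region <- Experience -> UrbanRes -> Income
The empty set is not sufficient: P1 (Region <- Experience -> UrbanRes -> Income) has no collider blocking it and no conditioned non-collider, so it is open.
Try {Experience}:
  P1: blocked at fork node Experience ∈ conditioning set.
{Experience} contains no descendant of Region and blocks every backdoor path.
No other singleton works — e.g. {ParentIncome} leaves P1 open — so {Experience} is the unique smallest valid adjustment set.

{Experience}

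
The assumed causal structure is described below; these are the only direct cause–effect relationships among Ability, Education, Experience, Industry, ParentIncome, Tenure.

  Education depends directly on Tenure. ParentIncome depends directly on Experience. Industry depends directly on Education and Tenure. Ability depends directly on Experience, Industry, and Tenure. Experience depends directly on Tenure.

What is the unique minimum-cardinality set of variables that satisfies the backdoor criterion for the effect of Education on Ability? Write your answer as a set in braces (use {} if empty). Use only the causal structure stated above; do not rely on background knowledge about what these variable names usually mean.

Variables eligible for adjustment (non-descendants of Education, excluding Education and Ability): {Experience, ParentIncome, Tenure}.
Backdoor paths from Education to Ability:
  P1: Education <- Tenure -> Experience -> Ability
  P2: Education <- Tenure -> Industry -> Ability
  P3: Education <- Tenure -> Ability
The empty set is not sufficient: P1 (Education <- Tenure -> Experience -> Ability) has no collider blocking it and no conditioned non-collider, so it is open.
Try {Tenure}:
  P1: blocked at fork node Tenure ∈ conditioning set.
  P2: blocked at fork node Tenure ∈ conditioning set.
  P3: blocked at fork node Tenure ∈ conditioning set.
{Tenure} contains no descendant of Education and blocks every backdoor path.
No other singleton works — e.g. {Experience} leaves P2 open — so {Tenure} is the unique smallest valid adjustment set.

{Tenure}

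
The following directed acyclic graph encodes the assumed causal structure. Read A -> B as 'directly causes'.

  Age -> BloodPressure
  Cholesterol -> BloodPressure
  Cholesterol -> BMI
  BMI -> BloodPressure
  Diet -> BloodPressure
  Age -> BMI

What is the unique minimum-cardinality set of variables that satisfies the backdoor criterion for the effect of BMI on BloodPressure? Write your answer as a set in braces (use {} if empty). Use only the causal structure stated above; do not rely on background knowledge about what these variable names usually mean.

{Age, Cholesterol}

Variables eligible for adjustment (non-descendants of BMI, excluding BMI and BloodPressure): {Age, Cholesterol, Diet}.
Backdoor paths from BMI to BloodPressure:
  P1: BMI <- Cholesterol -> BloodPressure
  P2: BMI <- Age -> BloodPressure
The empty set is not sufficient: P1 (BMI <- Cholesterol -> BloodPressure) has no collider blocking it and no conditioned non-collider, so it is open.
Try {Age, Cholesterol}:
  P1: blocked at fork node Cholesterol ∈ conditioning set.
  P2: blocked at fork node Age ∈ conditioning set.
{Age, Cholesterol} contains no descendant of BMI and blocks every backdoor path.
Every element of {Age, Cholesterol} is needed (dropping Age leaves P2 open; dropping Cholesterol leaves P1 open), so no proper subset is valid.
Among all size-2 subsets of the eligible variables, only {Age, Cholesterol} blocks every backdoor path, so it is the unique smallest valid adjustment set.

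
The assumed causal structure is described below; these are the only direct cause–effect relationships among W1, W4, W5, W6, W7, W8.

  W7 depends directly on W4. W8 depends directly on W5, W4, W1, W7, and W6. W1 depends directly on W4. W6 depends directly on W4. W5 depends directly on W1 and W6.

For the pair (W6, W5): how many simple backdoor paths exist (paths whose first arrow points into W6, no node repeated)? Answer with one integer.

6

A backdoor path from W6 to W5 is any simple undirected path whose first edge points into W6 (i.e. leaves W6 via a parent).
Parents of W6: {W4}.
Enumerating:
  P1: W6 <- W4 -> W7 -> W8 <- W1 -> W5
  P2: W6 <- W4 -> W7 -> W8 <- W5
  P3: W6 <- W4 -> W1 -> W5
  P4: W6 <- W4 -> W1 -> W8 <- W5
  P5: W6 <- W4 -> W8 <- W1 -> W5
  P6: W6 <- W4 -> W8 <- W5
That exhausts the simple backdoor paths. Count: 6.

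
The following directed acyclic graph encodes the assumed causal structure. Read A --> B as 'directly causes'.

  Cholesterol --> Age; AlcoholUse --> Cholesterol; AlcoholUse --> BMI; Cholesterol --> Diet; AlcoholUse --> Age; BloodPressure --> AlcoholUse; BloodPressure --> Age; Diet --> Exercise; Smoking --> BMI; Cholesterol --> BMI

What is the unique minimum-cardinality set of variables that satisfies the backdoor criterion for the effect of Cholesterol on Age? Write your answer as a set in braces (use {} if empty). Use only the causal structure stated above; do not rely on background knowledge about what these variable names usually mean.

{AlcoholUse}

Variables eligible for adjustment (non-descendants of Cholesterol, excluding Cholesterol and Age): {AlcoholUse, BloodPressure, Smoking}.
Backdoor paths from Cholesterol to Age:
  P1: Cholesterol <- AlcoholUse <- BloodPressure -> Age
  P2: Cholesterol <- AlcoholUse -> Age
The empty set is not sufficient: P1 (Cholesterol <- AlcoholUse <- BloodPressure -> Age) has no collider blocking it and no conditioned non-collider, so it is open.
Try {AlcoholUse}:
  P1: blocked at chain node AlcoholUse ∈ conditioning set.
  P2: blocked at fork node AlcoholUse ∈ conditioning set.
{AlcoholUse} contains no descendant of Cholesterol and blocks every backdoor path.
No other singleton works — e.g. {BloodPressure} leaves P2 open — so {AlcoholUse} is the unique smallest valid adjustment set.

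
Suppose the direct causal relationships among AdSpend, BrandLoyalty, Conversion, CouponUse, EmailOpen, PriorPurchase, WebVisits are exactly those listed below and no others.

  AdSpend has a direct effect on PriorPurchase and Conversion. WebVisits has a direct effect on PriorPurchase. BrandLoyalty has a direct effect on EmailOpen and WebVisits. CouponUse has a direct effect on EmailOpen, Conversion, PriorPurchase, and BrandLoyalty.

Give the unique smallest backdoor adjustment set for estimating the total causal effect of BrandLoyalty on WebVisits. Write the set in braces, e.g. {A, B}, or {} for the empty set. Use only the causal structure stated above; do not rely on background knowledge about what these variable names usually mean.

{}

Variables eligible for adjustment (non-descendants of BrandLoyalty, excluding BrandLoyalty and WebVisits): {AdSpend, Conversion, CouponUse}.
Backdoor paths from BrandLoyalty to WebVisits:
  P1: BrandLoyalty <- CouponUse -> Conversion <- AdSpend -> PriorPurchase <- WebVisits
  P2: BrandLoyalty <- CouponUse -> PriorPurchase <- WebVisits
Each backdoor path contains an unconditioned collider, so every path is already blocked with the empty conditioning set:
  P1: blocked at collider Conversion (neither it nor any descendant is in the conditioning set).
  P2: blocked at collider PriorPurchase (neither it nor any descendant is in the conditioning set).
The empty set is therefore the unique smallest valid set.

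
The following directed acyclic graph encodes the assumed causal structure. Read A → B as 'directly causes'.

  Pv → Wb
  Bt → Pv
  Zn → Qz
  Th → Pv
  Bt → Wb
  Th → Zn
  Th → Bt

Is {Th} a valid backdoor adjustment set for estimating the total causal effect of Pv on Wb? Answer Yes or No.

Backdoor paths from Pv to Wb (paths whose first edge points into Pv):
  P1: Pv <- Th -> Bt -> Wb
  P2: Pv <- Bt -> Wb
Condition 1 (no descendant of Pv in the set): holds — descendants of Pv are {Wb}; none are in {Th}.
Condition 2 (every backdoor path blocked by {Th}):
  P1: blocked at fork node Th ∈ conditioning set.
  P2: open — no interior node is in the conditioning set.
{Th} does not satisfy the backdoor criterion.

No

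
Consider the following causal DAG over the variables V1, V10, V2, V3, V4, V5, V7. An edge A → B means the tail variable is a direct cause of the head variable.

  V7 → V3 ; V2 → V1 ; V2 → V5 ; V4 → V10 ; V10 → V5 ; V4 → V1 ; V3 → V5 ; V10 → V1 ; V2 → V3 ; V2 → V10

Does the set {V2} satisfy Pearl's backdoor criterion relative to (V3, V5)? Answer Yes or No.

Backdoor paths from V3 to V5 (paths whose first edge points into V3):
  P1: V3 <- V2 -> V10 -> V5
  P2: V3 <- V2 -> V1 <- V4 -> V10 -> V5
  P3: V3 <- V2 -> V1 <- V10 -> V5
  P4: V3 <- V2 -> V5
Condition 1 (no descendant of V3 in the set): holds — descendants of V3 are {V5}; none are in {V2}.
Condition 2 (every backdoor path blocked by {V2}):
  P1: blocked at fork node V2 ∈ conditioning set.
  P2: blocked at fork node V2 ∈ conditioning set.
  P3: blocked at fork node V2 ∈ conditioning set.
  P4: blocked at fork node V2 ∈ conditioning set.
{V2} satisfies the backdoor criterion.

Yes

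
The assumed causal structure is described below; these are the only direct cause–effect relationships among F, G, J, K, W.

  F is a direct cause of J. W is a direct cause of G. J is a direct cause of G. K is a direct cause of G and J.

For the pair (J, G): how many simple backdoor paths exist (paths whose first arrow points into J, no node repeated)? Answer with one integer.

A backdoor path from J to G is any simple undirected path whose first edge points into J (i.e. leaves J via a parent).
Parents of J: {F, K}.
Enumerating:
  P1: J <- K -> G
That exhausts the simple backdoor paths. Count: 1.

1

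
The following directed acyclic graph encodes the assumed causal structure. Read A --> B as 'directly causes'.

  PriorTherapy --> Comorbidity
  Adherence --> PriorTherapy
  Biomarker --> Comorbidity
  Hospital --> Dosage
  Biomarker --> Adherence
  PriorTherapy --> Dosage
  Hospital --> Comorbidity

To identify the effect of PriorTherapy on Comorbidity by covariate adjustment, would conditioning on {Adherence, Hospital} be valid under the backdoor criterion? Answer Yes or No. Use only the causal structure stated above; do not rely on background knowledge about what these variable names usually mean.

Backdoor paths from PriorTherapy to Comorbidity (paths whose first edge points into PriorTherapy):
  P1: PriorTherapy <- Adherence <- Biomarker -> Comorbidity
Condition 1 (no descendant of PriorTherapy in the set): holds — descendants of PriorTherapy are {Comorbidity, Dosage}; none are in {Adherence, Hospital}.
Condition 2 (every backdoor path blocked by {Adherence, Hospital}):
  P1: blocked at chain node Adherence ∈ conditioning set.
{Adherence, Hospital} satisfies the backdoor criterion.

Yes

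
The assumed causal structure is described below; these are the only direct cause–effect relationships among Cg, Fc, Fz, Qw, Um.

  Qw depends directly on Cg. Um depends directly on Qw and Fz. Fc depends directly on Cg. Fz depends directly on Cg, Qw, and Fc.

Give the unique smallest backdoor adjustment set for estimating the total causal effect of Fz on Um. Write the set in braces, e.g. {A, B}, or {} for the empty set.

{Qw}

Variables eligible for adjustment (non-descendants of Fz, excluding Fz and Um): {Cg, Fc, Qw}.
Backdoor paths from Fz to Um:
  P1: Fz <- Cg -> Qw -> Um
  P2: Fz <- Fc <- Cg -> Qw -> Um
  P3: Fz <- Qw -> Um
The empty set is not sufficient: P1 (Fz <- Cg -> Qw -> Um) has no collider blocking it and no conditioned non-collider, so it is open.
Try {Qw}:
  P1: blocked at chain node Qw ∈ conditioning set.
  P2: blocked at chain node Qw ∈ conditioning set.
  P3: blocked at fork node Qw ∈ conditioning set.
{Qw} contains no descendant of Fz and blocks every backdoor path.
No other singleton works — e.g. {Cg} leaves P3 open — so {Qw} is the unique smallest valid adjustment set.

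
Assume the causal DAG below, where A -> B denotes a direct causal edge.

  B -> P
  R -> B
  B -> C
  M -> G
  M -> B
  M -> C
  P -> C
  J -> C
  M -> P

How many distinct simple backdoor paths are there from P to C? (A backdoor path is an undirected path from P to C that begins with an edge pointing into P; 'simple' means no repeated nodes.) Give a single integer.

A backdoor path from P to C is any simple undirected path whose first edge points into P (i.e. leaves P via a parent).
Parents of P: {B, M}.
Enumerating:
  P1: P <- M -> B -> C
  P2: P <- M -> C
  P3: P <- B <- M -> C
  P4: P <- B -> C
That exhausts the simple backdoor paths. Count: 4.

4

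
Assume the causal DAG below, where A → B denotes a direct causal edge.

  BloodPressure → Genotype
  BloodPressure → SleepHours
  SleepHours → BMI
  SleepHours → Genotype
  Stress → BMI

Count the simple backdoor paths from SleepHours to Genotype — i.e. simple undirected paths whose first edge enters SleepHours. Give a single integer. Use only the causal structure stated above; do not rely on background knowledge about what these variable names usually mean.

A backdoor path from SleepHours to Genotype is any simple undirected path whose first edge points into SleepHours (i.e. leaves SleepHours via a parent).
Parents of SleepHours: {BloodPressure}.
Enumerating:
  P1: SleepHours <- BloodPressure -> Genotype
That exhausts the simple backdoor paths. Count: 1.

1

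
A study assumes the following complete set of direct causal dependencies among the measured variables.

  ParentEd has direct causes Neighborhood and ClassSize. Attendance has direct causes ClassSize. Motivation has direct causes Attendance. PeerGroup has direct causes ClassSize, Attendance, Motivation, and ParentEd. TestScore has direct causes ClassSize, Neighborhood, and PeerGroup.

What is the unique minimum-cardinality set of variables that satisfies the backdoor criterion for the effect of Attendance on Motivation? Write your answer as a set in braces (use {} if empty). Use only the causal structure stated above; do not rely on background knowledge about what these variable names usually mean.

Variables eligible for adjustment (non-descendants of Attendance, excluding Attendance and Motivation): {ClassSize, Neighborhood, ParentEd}.
Backdoor paths from Attendance to Motivation:
  P1: Attendance <- ClassSize -> ParentEd <- Neighborhood -> TestScore <- PeerGroup <- Motivation
  P2: Attendance <- ClassSize -> ParentEd -> PeerGroup <- Motivation
  P3: Attendance <- ClassSize -> PeerGroup <- Motivation
  P4: Attendance <- ClassSize -> TestScore <- Neighborhood -> ParentEd -> PeerGroup <- Motivation
  P5: Attendance <- ClassSize -> TestScore <- PeerGroup <- Motivation
Each backdoor path contains an unconditioned collider, so every path is already blocked with the empty conditioning set:
  P1: blocked at collider ParentEd (neither it nor any descendant is in the conditioning set).
  P2: blocked at collider PeerGroup (neither it nor any descendant is in the conditioning set).
  P3: blocked at collider PeerGroup (neither it nor any descendant is in the conditioning set).
  P4: blocked at collider TestScore (neither it nor any descendant is in the conditioning set).
  P5: blocked at collider TestScore (neither it nor any descendant is in the conditioning set).
The empty set is therefore the unique smallest valid set.

{}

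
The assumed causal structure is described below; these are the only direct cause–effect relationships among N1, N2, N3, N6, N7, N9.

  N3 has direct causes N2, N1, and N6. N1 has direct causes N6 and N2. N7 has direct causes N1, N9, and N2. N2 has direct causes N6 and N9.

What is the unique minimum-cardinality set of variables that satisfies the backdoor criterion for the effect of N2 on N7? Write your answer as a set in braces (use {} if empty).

{N6, N9}

Variables eligible for adjustment (non-descendants of N2, excluding N2 and N7): {N6, N9}.
Backdoor paths from N2 to N7:
  P1: N2 <- N9 -> N7
  P2: N2 <- N6 -> N1 -> N7
  P3: N2 <- N6 -> N3 <- N1 -> N7
The empty set is not sufficient: P1 (N2 <- N9 -> N7) has no collider blocking it and no conditioned non-collider, so it is open.
Try {N6, N9}:
  P1: blocked at fork node N9 ∈ conditioning set.
  P2: blocked at fork node N6 ∈ conditioning set.
  P3: blocked at fork node N6 ∈ conditioning set.
{N6, N9} contains no descendant of N2 and blocks every backdoor path.
Every element of {N6, N9} is needed (dropping N6 leaves P2 open; dropping N9 leaves P1 open), so no proper subset is valid.
Among all size-2 subsets of the eligible variables, only {N6, N9} blocks every backdoor path, so it is the unique smallest valid adjustment set.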